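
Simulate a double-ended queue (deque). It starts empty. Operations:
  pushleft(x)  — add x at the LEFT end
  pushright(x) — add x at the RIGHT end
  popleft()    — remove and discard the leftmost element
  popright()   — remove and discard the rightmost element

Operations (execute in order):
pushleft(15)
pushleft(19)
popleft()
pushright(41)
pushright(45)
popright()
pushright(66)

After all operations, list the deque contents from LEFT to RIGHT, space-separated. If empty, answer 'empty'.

pushleft(15): [15]
pushleft(19): [19, 15]
popleft(): [15]
pushright(41): [15, 41]
pushright(45): [15, 41, 45]
popright(): [15, 41]
pushright(66): [15, 41, 66]

Answer: 15 41 66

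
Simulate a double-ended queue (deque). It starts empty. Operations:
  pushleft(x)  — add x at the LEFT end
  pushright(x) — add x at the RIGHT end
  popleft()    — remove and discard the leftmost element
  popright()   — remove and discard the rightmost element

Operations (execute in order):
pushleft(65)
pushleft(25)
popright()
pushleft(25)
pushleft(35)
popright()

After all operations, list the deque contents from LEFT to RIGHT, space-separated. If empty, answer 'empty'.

pushleft(65): [65]
pushleft(25): [25, 65]
popright(): [25]
pushleft(25): [25, 25]
pushleft(35): [35, 25, 25]
popright(): [35, 25]

Answer: 35 25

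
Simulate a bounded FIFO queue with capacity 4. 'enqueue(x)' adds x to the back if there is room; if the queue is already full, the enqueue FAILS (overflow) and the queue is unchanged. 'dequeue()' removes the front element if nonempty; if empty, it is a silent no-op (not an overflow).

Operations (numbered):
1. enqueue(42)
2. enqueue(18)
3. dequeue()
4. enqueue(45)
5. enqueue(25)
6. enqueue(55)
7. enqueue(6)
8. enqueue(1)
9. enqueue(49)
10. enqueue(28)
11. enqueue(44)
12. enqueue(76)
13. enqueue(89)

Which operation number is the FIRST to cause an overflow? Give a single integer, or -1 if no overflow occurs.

1. enqueue(42): size=1
2. enqueue(18): size=2
3. dequeue(): size=1
4. enqueue(45): size=2
5. enqueue(25): size=3
6. enqueue(55): size=4
7. enqueue(6): size=4=cap → OVERFLOW (fail)
8. enqueue(1): size=4=cap → OVERFLOW (fail)
9. enqueue(49): size=4=cap → OVERFLOW (fail)
10. enqueue(28): size=4=cap → OVERFLOW (fail)
11. enqueue(44): size=4=cap → OVERFLOW (fail)
12. enqueue(76): size=4=cap → OVERFLOW (fail)
13. enqueue(89): size=4=cap → OVERFLOW (fail)

Answer: 7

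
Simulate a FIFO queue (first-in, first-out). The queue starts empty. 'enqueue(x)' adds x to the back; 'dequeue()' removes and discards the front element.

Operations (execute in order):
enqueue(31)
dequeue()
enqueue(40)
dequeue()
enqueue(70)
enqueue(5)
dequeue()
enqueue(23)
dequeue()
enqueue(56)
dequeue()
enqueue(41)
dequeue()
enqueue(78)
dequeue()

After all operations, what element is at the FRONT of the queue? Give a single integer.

enqueue(31): queue = [31]
dequeue(): queue = []
enqueue(40): queue = [40]
dequeue(): queue = []
enqueue(70): queue = [70]
enqueue(5): queue = [70, 5]
dequeue(): queue = [5]
enqueue(23): queue = [5, 23]
dequeue(): queue = [23]
enqueue(56): queue = [23, 56]
dequeue(): queue = [56]
enqueue(41): queue = [56, 41]
dequeue(): queue = [41]
enqueue(78): queue = [41, 78]
dequeue(): queue = [78]

Answer: 78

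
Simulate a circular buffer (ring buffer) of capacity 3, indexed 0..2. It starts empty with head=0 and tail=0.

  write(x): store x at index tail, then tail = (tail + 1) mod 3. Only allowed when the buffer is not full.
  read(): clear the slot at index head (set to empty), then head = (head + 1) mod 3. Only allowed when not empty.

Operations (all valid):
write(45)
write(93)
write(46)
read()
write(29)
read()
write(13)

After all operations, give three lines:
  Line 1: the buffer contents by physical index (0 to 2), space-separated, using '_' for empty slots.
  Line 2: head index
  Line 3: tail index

Answer: 29 13 46
2
2

Derivation:
write(45): buf=[45 _ _], head=0, tail=1, size=1
write(93): buf=[45 93 _], head=0, tail=2, size=2
write(46): buf=[45 93 46], head=0, tail=0, size=3
read(): buf=[_ 93 46], head=1, tail=0, size=2
write(29): buf=[29 93 46], head=1, tail=1, size=3
read(): buf=[29 _ 46], head=2, tail=1, size=2
write(13): buf=[29 13 46], head=2, tail=2, size=3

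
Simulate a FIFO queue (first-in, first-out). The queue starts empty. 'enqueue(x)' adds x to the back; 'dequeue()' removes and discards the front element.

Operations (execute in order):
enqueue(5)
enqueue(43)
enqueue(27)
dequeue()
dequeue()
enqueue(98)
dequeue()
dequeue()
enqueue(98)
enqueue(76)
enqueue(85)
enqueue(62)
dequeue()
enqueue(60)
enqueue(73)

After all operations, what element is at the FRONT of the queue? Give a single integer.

enqueue(5): queue = [5]
enqueue(43): queue = [5, 43]
enqueue(27): queue = [5, 43, 27]
dequeue(): queue = [43, 27]
dequeue(): queue = [27]
enqueue(98): queue = [27, 98]
dequeue(): queue = [98]
dequeue(): queue = []
enqueue(98): queue = [98]
enqueue(76): queue = [98, 76]
enqueue(85): queue = [98, 76, 85]
enqueue(62): queue = [98, 76, 85, 62]
dequeue(): queue = [76, 85, 62]
enqueue(60): queue = [76, 85, 62, 60]
enqueue(73): queue = [76, 85, 62, 60, 73]

Answer: 76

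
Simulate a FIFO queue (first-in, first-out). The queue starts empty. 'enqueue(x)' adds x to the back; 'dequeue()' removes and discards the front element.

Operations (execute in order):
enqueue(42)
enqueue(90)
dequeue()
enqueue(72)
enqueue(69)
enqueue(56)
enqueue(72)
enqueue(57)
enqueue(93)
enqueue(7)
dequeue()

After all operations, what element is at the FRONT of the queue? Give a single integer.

enqueue(42): queue = [42]
enqueue(90): queue = [42, 90]
dequeue(): queue = [90]
enqueue(72): queue = [90, 72]
enqueue(69): queue = [90, 72, 69]
enqueue(56): queue = [90, 72, 69, 56]
enqueue(72): queue = [90, 72, 69, 56, 72]
enqueue(57): queue = [90, 72, 69, 56, 72, 57]
enqueue(93): queue = [90, 72, 69, 56, 72, 57, 93]
enqueue(7): queue = [90, 72, 69, 56, 72, 57, 93, 7]
dequeue(): queue = [72, 69, 56, 72, 57, 93, 7]

Answer: 72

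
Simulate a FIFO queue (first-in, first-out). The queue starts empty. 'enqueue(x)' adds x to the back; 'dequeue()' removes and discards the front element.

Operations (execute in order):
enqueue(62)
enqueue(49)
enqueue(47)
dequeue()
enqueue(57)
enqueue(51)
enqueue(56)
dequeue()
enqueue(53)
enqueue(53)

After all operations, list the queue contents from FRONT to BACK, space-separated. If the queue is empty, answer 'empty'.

enqueue(62): [62]
enqueue(49): [62, 49]
enqueue(47): [62, 49, 47]
dequeue(): [49, 47]
enqueue(57): [49, 47, 57]
enqueue(51): [49, 47, 57, 51]
enqueue(56): [49, 47, 57, 51, 56]
dequeue(): [47, 57, 51, 56]
enqueue(53): [47, 57, 51, 56, 53]
enqueue(53): [47, 57, 51, 56, 53, 53]

Answer: 47 57 51 56 53 53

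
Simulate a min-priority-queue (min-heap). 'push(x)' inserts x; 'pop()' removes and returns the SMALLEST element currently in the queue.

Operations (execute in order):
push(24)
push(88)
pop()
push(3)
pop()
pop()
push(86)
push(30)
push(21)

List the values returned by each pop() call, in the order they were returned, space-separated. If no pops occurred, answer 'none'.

push(24): heap contents = [24]
push(88): heap contents = [24, 88]
pop() → 24: heap contents = [88]
push(3): heap contents = [3, 88]
pop() → 3: heap contents = [88]
pop() → 88: heap contents = []
push(86): heap contents = [86]
push(30): heap contents = [30, 86]
push(21): heap contents = [21, 30, 86]

Answer: 24 3 88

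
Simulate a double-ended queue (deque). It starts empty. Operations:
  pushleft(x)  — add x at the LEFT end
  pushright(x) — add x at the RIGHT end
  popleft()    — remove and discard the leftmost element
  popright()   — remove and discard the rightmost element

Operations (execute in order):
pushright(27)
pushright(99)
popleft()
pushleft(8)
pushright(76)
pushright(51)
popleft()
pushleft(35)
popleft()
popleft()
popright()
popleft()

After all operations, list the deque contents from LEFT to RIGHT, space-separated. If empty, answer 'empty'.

pushright(27): [27]
pushright(99): [27, 99]
popleft(): [99]
pushleft(8): [8, 99]
pushright(76): [8, 99, 76]
pushright(51): [8, 99, 76, 51]
popleft(): [99, 76, 51]
pushleft(35): [35, 99, 76, 51]
popleft(): [99, 76, 51]
popleft(): [76, 51]
popright(): [76]
popleft(): []

Answer: empty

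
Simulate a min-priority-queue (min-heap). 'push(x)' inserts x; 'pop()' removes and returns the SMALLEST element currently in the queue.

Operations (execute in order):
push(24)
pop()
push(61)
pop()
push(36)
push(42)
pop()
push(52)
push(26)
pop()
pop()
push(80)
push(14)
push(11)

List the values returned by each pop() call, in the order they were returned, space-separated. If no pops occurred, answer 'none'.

Answer: 24 61 36 26 42

Derivation:
push(24): heap contents = [24]
pop() → 24: heap contents = []
push(61): heap contents = [61]
pop() → 61: heap contents = []
push(36): heap contents = [36]
push(42): heap contents = [36, 42]
pop() → 36: heap contents = [42]
push(52): heap contents = [42, 52]
push(26): heap contents = [26, 42, 52]
pop() → 26: heap contents = [42, 52]
pop() → 42: heap contents = [52]
push(80): heap contents = [52, 80]
push(14): heap contents = [14, 52, 80]
push(11): heap contents = [11, 14, 52, 80]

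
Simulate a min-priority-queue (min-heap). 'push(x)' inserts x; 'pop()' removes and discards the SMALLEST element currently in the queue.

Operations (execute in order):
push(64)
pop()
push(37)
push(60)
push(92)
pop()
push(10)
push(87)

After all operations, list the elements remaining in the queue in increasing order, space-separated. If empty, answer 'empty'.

Answer: 10 60 87 92

Derivation:
push(64): heap contents = [64]
pop() → 64: heap contents = []
push(37): heap contents = [37]
push(60): heap contents = [37, 60]
push(92): heap contents = [37, 60, 92]
pop() → 37: heap contents = [60, 92]
push(10): heap contents = [10, 60, 92]
push(87): heap contents = [10, 60, 87, 92]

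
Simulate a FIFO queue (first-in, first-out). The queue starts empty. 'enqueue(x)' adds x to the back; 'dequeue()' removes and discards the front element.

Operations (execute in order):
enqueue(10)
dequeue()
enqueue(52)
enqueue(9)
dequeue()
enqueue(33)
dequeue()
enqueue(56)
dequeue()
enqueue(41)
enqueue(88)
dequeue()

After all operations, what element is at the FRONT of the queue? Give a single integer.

enqueue(10): queue = [10]
dequeue(): queue = []
enqueue(52): queue = [52]
enqueue(9): queue = [52, 9]
dequeue(): queue = [9]
enqueue(33): queue = [9, 33]
dequeue(): queue = [33]
enqueue(56): queue = [33, 56]
dequeue(): queue = [56]
enqueue(41): queue = [56, 41]
enqueue(88): queue = [56, 41, 88]
dequeue(): queue = [41, 88]

Answer: 41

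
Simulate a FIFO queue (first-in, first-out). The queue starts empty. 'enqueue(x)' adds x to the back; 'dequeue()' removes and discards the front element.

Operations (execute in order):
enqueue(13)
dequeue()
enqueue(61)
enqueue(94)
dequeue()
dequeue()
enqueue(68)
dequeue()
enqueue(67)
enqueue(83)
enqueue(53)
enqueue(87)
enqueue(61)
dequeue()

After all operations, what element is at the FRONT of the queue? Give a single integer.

Answer: 83

Derivation:
enqueue(13): queue = [13]
dequeue(): queue = []
enqueue(61): queue = [61]
enqueue(94): queue = [61, 94]
dequeue(): queue = [94]
dequeue(): queue = []
enqueue(68): queue = [68]
dequeue(): queue = []
enqueue(67): queue = [67]
enqueue(83): queue = [67, 83]
enqueue(53): queue = [67, 83, 53]
enqueue(87): queue = [67, 83, 53, 87]
enqueue(61): queue = [67, 83, 53, 87, 61]
dequeue(): queue = [83, 53, 87, 61]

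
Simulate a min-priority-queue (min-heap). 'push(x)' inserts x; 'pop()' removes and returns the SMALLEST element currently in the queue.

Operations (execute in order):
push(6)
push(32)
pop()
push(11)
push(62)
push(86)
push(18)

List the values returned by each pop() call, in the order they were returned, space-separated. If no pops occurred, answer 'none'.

Answer: 6

Derivation:
push(6): heap contents = [6]
push(32): heap contents = [6, 32]
pop() → 6: heap contents = [32]
push(11): heap contents = [11, 32]
push(62): heap contents = [11, 32, 62]
push(86): heap contents = [11, 32, 62, 86]
push(18): heap contents = [11, 18, 32, 62, 86]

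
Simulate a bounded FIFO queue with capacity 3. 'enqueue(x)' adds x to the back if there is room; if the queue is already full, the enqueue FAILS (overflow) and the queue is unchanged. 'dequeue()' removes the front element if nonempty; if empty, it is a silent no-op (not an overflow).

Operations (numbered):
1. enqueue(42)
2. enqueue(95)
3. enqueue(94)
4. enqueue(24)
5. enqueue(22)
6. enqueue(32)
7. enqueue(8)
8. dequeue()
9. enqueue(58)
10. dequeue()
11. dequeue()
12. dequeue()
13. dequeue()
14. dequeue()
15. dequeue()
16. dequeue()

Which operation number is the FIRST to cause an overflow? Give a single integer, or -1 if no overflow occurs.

Answer: 4

Derivation:
1. enqueue(42): size=1
2. enqueue(95): size=2
3. enqueue(94): size=3
4. enqueue(24): size=3=cap → OVERFLOW (fail)
5. enqueue(22): size=3=cap → OVERFLOW (fail)
6. enqueue(32): size=3=cap → OVERFLOW (fail)
7. enqueue(8): size=3=cap → OVERFLOW (fail)
8. dequeue(): size=2
9. enqueue(58): size=3
10. dequeue(): size=2
11. dequeue(): size=1
12. dequeue(): size=0
13. dequeue(): empty, no-op, size=0
14. dequeue(): empty, no-op, size=0
15. dequeue(): empty, no-op, size=0
16. dequeue(): empty, no-op, size=0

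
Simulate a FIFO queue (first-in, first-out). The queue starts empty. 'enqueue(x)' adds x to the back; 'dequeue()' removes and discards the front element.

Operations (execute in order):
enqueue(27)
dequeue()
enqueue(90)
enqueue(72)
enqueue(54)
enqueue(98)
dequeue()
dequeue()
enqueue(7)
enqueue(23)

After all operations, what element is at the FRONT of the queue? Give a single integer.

enqueue(27): queue = [27]
dequeue(): queue = []
enqueue(90): queue = [90]
enqueue(72): queue = [90, 72]
enqueue(54): queue = [90, 72, 54]
enqueue(98): queue = [90, 72, 54, 98]
dequeue(): queue = [72, 54, 98]
dequeue(): queue = [54, 98]
enqueue(7): queue = [54, 98, 7]
enqueue(23): queue = [54, 98, 7, 23]

Answer: 54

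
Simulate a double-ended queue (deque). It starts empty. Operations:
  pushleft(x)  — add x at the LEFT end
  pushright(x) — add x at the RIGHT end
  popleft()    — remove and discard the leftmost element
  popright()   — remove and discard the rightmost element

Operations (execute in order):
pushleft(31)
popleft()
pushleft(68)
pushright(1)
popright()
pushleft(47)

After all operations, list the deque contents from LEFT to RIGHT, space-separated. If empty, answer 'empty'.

Answer: 47 68

Derivation:
pushleft(31): [31]
popleft(): []
pushleft(68): [68]
pushright(1): [68, 1]
popright(): [68]
pushleft(47): [47, 68]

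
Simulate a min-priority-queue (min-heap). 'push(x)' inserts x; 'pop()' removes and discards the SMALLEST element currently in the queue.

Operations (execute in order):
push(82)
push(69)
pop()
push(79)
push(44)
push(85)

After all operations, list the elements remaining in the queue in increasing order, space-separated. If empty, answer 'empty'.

Answer: 44 79 82 85

Derivation:
push(82): heap contents = [82]
push(69): heap contents = [69, 82]
pop() → 69: heap contents = [82]
push(79): heap contents = [79, 82]
push(44): heap contents = [44, 79, 82]
push(85): heap contents = [44, 79, 82, 85]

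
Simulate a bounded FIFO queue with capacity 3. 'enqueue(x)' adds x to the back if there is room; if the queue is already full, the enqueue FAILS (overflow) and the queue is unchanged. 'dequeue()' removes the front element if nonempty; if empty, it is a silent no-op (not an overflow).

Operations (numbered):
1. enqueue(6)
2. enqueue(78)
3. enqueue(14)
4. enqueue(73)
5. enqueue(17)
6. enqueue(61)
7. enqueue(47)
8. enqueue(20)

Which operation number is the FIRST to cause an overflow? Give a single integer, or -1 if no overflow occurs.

Answer: 4

Derivation:
1. enqueue(6): size=1
2. enqueue(78): size=2
3. enqueue(14): size=3
4. enqueue(73): size=3=cap → OVERFLOW (fail)
5. enqueue(17): size=3=cap → OVERFLOW (fail)
6. enqueue(61): size=3=cap → OVERFLOW (fail)
7. enqueue(47): size=3=cap → OVERFLOW (fail)
8. enqueue(20): size=3=cap → OVERFLOW (fail)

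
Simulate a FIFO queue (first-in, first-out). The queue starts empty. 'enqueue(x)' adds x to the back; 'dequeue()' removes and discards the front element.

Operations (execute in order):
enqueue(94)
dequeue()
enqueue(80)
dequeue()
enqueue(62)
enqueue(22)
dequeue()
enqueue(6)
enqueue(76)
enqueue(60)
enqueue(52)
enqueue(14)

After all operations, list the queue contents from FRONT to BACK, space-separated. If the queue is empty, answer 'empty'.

Answer: 22 6 76 60 52 14

Derivation:
enqueue(94): [94]
dequeue(): []
enqueue(80): [80]
dequeue(): []
enqueue(62): [62]
enqueue(22): [62, 22]
dequeue(): [22]
enqueue(6): [22, 6]
enqueue(76): [22, 6, 76]
enqueue(60): [22, 6, 76, 60]
enqueue(52): [22, 6, 76, 60, 52]
enqueue(14): [22, 6, 76, 60, 52, 14]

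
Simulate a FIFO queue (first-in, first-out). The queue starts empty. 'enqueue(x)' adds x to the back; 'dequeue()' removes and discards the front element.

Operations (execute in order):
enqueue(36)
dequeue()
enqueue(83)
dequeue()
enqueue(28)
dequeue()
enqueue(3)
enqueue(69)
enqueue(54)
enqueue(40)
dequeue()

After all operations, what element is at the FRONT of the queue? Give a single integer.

Answer: 69

Derivation:
enqueue(36): queue = [36]
dequeue(): queue = []
enqueue(83): queue = [83]
dequeue(): queue = []
enqueue(28): queue = [28]
dequeue(): queue = []
enqueue(3): queue = [3]
enqueue(69): queue = [3, 69]
enqueue(54): queue = [3, 69, 54]
enqueue(40): queue = [3, 69, 54, 40]
dequeue(): queue = [69, 54, 40]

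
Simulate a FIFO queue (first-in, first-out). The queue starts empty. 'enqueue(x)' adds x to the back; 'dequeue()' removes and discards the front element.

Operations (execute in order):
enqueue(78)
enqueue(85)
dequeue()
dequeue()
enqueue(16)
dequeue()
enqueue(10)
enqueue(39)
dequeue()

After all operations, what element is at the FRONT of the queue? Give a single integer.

enqueue(78): queue = [78]
enqueue(85): queue = [78, 85]
dequeue(): queue = [85]
dequeue(): queue = []
enqueue(16): queue = [16]
dequeue(): queue = []
enqueue(10): queue = [10]
enqueue(39): queue = [10, 39]
dequeue(): queue = [39]

Answer: 39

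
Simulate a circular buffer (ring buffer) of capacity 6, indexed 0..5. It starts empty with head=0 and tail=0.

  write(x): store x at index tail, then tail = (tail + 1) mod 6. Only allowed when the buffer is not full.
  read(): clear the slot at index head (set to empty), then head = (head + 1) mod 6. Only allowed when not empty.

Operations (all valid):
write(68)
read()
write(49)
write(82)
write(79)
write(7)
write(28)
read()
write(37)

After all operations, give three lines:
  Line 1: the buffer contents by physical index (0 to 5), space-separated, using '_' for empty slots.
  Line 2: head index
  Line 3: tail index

Answer: 37 _ 82 79 7 28
2
1

Derivation:
write(68): buf=[68 _ _ _ _ _], head=0, tail=1, size=1
read(): buf=[_ _ _ _ _ _], head=1, tail=1, size=0
write(49): buf=[_ 49 _ _ _ _], head=1, tail=2, size=1
write(82): buf=[_ 49 82 _ _ _], head=1, tail=3, size=2
write(79): buf=[_ 49 82 79 _ _], head=1, tail=4, size=3
write(7): buf=[_ 49 82 79 7 _], head=1, tail=5, size=4
write(28): buf=[_ 49 82 79 7 28], head=1, tail=0, size=5
read(): buf=[_ _ 82 79 7 28], head=2, tail=0, size=4
write(37): buf=[37 _ 82 79 7 28], head=2, tail=1, size=5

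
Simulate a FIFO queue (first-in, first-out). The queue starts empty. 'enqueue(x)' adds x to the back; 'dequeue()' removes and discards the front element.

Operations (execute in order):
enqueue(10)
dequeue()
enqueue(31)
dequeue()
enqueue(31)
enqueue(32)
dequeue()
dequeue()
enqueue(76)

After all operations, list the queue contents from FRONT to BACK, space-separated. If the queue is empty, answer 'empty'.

Answer: 76

Derivation:
enqueue(10): [10]
dequeue(): []
enqueue(31): [31]
dequeue(): []
enqueue(31): [31]
enqueue(32): [31, 32]
dequeue(): [32]
dequeue(): []
enqueue(76): [76]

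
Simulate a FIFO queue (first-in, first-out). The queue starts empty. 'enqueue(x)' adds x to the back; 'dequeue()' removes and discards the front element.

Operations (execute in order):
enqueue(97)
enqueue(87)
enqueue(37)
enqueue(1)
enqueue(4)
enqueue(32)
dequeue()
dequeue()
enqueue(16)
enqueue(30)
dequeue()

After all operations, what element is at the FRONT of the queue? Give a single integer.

enqueue(97): queue = [97]
enqueue(87): queue = [97, 87]
enqueue(37): queue = [97, 87, 37]
enqueue(1): queue = [97, 87, 37, 1]
enqueue(4): queue = [97, 87, 37, 1, 4]
enqueue(32): queue = [97, 87, 37, 1, 4, 32]
dequeue(): queue = [87, 37, 1, 4, 32]
dequeue(): queue = [37, 1, 4, 32]
enqueue(16): queue = [37, 1, 4, 32, 16]
enqueue(30): queue = [37, 1, 4, 32, 16, 30]
dequeue(): queue = [1, 4, 32, 16, 30]

Answer: 1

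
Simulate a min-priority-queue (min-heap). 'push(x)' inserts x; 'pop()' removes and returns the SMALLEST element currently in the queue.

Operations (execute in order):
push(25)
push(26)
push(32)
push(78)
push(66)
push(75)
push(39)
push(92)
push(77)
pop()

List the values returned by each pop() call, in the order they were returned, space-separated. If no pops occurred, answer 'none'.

push(25): heap contents = [25]
push(26): heap contents = [25, 26]
push(32): heap contents = [25, 26, 32]
push(78): heap contents = [25, 26, 32, 78]
push(66): heap contents = [25, 26, 32, 66, 78]
push(75): heap contents = [25, 26, 32, 66, 75, 78]
push(39): heap contents = [25, 26, 32, 39, 66, 75, 78]
push(92): heap contents = [25, 26, 32, 39, 66, 75, 78, 92]
push(77): heap contents = [25, 26, 32, 39, 66, 75, 77, 78, 92]
pop() → 25: heap contents = [26, 32, 39, 66, 75, 77, 78, 92]

Answer: 25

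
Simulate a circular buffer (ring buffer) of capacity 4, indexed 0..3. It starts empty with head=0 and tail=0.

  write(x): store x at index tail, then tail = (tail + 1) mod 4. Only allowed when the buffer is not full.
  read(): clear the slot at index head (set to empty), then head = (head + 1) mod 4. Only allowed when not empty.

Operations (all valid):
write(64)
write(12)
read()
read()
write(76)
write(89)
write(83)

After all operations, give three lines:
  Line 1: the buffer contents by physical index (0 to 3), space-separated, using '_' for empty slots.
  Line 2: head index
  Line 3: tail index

Answer: 83 _ 76 89
2
1

Derivation:
write(64): buf=[64 _ _ _], head=0, tail=1, size=1
write(12): buf=[64 12 _ _], head=0, tail=2, size=2
read(): buf=[_ 12 _ _], head=1, tail=2, size=1
read(): buf=[_ _ _ _], head=2, tail=2, size=0
write(76): buf=[_ _ 76 _], head=2, tail=3, size=1
write(89): buf=[_ _ 76 89], head=2, tail=0, size=2
write(83): buf=[83 _ 76 89], head=2, tail=1, size=3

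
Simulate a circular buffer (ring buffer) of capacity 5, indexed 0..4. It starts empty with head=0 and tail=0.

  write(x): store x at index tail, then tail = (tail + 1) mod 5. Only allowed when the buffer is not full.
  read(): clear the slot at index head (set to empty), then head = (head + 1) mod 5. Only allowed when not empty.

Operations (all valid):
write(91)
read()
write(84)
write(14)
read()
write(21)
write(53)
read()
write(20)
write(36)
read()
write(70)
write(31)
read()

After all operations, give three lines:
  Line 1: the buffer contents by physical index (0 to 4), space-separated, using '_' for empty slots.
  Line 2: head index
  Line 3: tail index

write(91): buf=[91 _ _ _ _], head=0, tail=1, size=1
read(): buf=[_ _ _ _ _], head=1, tail=1, size=0
write(84): buf=[_ 84 _ _ _], head=1, tail=2, size=1
write(14): buf=[_ 84 14 _ _], head=1, tail=3, size=2
read(): buf=[_ _ 14 _ _], head=2, tail=3, size=1
write(21): buf=[_ _ 14 21 _], head=2, tail=4, size=2
write(53): buf=[_ _ 14 21 53], head=2, tail=0, size=3
read(): buf=[_ _ _ 21 53], head=3, tail=0, size=2
write(20): buf=[20 _ _ 21 53], head=3, tail=1, size=3
write(36): buf=[20 36 _ 21 53], head=3, tail=2, size=4
read(): buf=[20 36 _ _ 53], head=4, tail=2, size=3
write(70): buf=[20 36 70 _ 53], head=4, tail=3, size=4
write(31): buf=[20 36 70 31 53], head=4, tail=4, size=5
read(): buf=[20 36 70 31 _], head=0, tail=4, size=4

Answer: 20 36 70 31 _
0
4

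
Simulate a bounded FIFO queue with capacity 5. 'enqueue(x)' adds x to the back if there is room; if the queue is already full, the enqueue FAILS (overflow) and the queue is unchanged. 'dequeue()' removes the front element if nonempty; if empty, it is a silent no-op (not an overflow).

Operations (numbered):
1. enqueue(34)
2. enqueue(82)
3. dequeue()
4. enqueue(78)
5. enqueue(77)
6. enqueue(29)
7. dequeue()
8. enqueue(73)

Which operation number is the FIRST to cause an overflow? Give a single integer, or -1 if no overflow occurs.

Answer: -1

Derivation:
1. enqueue(34): size=1
2. enqueue(82): size=2
3. dequeue(): size=1
4. enqueue(78): size=2
5. enqueue(77): size=3
6. enqueue(29): size=4
7. dequeue(): size=3
8. enqueue(73): size=4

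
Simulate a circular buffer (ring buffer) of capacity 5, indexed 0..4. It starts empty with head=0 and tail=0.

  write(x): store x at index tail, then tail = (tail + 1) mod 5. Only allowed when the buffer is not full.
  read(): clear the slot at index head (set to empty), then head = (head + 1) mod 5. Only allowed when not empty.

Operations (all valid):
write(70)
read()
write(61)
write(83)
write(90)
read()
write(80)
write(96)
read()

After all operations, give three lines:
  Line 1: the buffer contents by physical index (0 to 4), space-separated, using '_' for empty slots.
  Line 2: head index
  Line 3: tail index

Answer: 96 _ _ 90 80
3
1

Derivation:
write(70): buf=[70 _ _ _ _], head=0, tail=1, size=1
read(): buf=[_ _ _ _ _], head=1, tail=1, size=0
write(61): buf=[_ 61 _ _ _], head=1, tail=2, size=1
write(83): buf=[_ 61 83 _ _], head=1, tail=3, size=2
write(90): buf=[_ 61 83 90 _], head=1, tail=4, size=3
read(): buf=[_ _ 83 90 _], head=2, tail=4, size=2
write(80): buf=[_ _ 83 90 80], head=2, tail=0, size=3
write(96): buf=[96 _ 83 90 80], head=2, tail=1, size=4
read(): buf=[96 _ _ 90 80], head=3, tail=1, size=3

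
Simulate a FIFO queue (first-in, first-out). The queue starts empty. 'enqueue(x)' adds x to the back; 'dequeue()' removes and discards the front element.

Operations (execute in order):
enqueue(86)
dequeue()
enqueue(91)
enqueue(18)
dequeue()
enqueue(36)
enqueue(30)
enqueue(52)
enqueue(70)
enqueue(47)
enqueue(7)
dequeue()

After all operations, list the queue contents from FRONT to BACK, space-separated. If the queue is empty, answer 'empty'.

Answer: 36 30 52 70 47 7

Derivation:
enqueue(86): [86]
dequeue(): []
enqueue(91): [91]
enqueue(18): [91, 18]
dequeue(): [18]
enqueue(36): [18, 36]
enqueue(30): [18, 36, 30]
enqueue(52): [18, 36, 30, 52]
enqueue(70): [18, 36, 30, 52, 70]
enqueue(47): [18, 36, 30, 52, 70, 47]
enqueue(7): [18, 36, 30, 52, 70, 47, 7]
dequeue(): [36, 30, 52, 70, 47, 7]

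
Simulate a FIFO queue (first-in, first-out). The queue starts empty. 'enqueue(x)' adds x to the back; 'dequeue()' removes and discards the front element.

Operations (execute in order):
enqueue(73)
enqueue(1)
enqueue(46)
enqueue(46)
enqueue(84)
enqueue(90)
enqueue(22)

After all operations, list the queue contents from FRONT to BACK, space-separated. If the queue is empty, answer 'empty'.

Answer: 73 1 46 46 84 90 22

Derivation:
enqueue(73): [73]
enqueue(1): [73, 1]
enqueue(46): [73, 1, 46]
enqueue(46): [73, 1, 46, 46]
enqueue(84): [73, 1, 46, 46, 84]
enqueue(90): [73, 1, 46, 46, 84, 90]
enqueue(22): [73, 1, 46, 46, 84, 90, 22]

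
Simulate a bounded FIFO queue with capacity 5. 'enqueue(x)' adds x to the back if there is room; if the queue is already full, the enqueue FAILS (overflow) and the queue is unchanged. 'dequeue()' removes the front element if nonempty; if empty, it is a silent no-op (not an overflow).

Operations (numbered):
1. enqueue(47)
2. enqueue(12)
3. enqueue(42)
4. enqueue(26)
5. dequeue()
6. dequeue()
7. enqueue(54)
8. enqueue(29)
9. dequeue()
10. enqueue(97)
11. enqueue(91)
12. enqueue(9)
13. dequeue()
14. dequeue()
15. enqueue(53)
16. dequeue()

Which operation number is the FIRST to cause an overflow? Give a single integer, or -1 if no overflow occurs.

1. enqueue(47): size=1
2. enqueue(12): size=2
3. enqueue(42): size=3
4. enqueue(26): size=4
5. dequeue(): size=3
6. dequeue(): size=2
7. enqueue(54): size=3
8. enqueue(29): size=4
9. dequeue(): size=3
10. enqueue(97): size=4
11. enqueue(91): size=5
12. enqueue(9): size=5=cap → OVERFLOW (fail)
13. dequeue(): size=4
14. dequeue(): size=3
15. enqueue(53): size=4
16. dequeue(): size=3

Answer: 12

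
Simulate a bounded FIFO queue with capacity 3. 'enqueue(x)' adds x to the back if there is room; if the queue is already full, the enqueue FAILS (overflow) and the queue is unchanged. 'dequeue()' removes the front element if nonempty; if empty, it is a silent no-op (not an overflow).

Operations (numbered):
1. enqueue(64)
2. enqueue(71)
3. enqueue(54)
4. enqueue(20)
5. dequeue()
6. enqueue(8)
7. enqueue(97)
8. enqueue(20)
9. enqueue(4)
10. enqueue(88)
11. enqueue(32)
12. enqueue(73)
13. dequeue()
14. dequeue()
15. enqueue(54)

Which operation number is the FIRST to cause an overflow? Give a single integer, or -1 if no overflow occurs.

Answer: 4

Derivation:
1. enqueue(64): size=1
2. enqueue(71): size=2
3. enqueue(54): size=3
4. enqueue(20): size=3=cap → OVERFLOW (fail)
5. dequeue(): size=2
6. enqueue(8): size=3
7. enqueue(97): size=3=cap → OVERFLOW (fail)
8. enqueue(20): size=3=cap → OVERFLOW (fail)
9. enqueue(4): size=3=cap → OVERFLOW (fail)
10. enqueue(88): size=3=cap → OVERFLOW (fail)
11. enqueue(32): size=3=cap → OVERFLOW (fail)
12. enqueue(73): size=3=cap → OVERFLOW (fail)
13. dequeue(): size=2
14. dequeue(): size=1
15. enqueue(54): size=2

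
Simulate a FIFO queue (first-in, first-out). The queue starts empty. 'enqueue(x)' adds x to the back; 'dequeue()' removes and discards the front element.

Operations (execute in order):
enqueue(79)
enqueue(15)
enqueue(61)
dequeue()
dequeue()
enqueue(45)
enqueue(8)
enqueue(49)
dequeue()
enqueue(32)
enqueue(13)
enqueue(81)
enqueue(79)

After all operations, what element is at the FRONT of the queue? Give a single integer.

Answer: 45

Derivation:
enqueue(79): queue = [79]
enqueue(15): queue = [79, 15]
enqueue(61): queue = [79, 15, 61]
dequeue(): queue = [15, 61]
dequeue(): queue = [61]
enqueue(45): queue = [61, 45]
enqueue(8): queue = [61, 45, 8]
enqueue(49): queue = [61, 45, 8, 49]
dequeue(): queue = [45, 8, 49]
enqueue(32): queue = [45, 8, 49, 32]
enqueue(13): queue = [45, 8, 49, 32, 13]
enqueue(81): queue = [45, 8, 49, 32, 13, 81]
enqueue(79): queue = [45, 8, 49, 32, 13, 81, 79]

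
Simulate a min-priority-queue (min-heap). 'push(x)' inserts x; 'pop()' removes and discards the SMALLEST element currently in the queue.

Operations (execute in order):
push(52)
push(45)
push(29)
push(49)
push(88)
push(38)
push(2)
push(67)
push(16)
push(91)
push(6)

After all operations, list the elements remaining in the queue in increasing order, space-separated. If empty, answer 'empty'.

Answer: 2 6 16 29 38 45 49 52 67 88 91

Derivation:
push(52): heap contents = [52]
push(45): heap contents = [45, 52]
push(29): heap contents = [29, 45, 52]
push(49): heap contents = [29, 45, 49, 52]
push(88): heap contents = [29, 45, 49, 52, 88]
push(38): heap contents = [29, 38, 45, 49, 52, 88]
push(2): heap contents = [2, 29, 38, 45, 49, 52, 88]
push(67): heap contents = [2, 29, 38, 45, 49, 52, 67, 88]
push(16): heap contents = [2, 16, 29, 38, 45, 49, 52, 67, 88]
push(91): heap contents = [2, 16, 29, 38, 45, 49, 52, 67, 88, 91]
push(6): heap contents = [2, 6, 16, 29, 38, 45, 49, 52, 67, 88, 91]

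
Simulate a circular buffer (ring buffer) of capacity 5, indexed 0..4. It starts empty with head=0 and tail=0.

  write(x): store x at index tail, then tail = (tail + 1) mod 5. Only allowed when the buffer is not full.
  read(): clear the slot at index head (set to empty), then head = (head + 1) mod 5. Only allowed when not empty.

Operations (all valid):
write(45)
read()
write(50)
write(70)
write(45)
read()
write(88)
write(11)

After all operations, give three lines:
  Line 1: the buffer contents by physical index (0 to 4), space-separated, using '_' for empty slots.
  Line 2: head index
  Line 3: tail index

write(45): buf=[45 _ _ _ _], head=0, tail=1, size=1
read(): buf=[_ _ _ _ _], head=1, tail=1, size=0
write(50): buf=[_ 50 _ _ _], head=1, tail=2, size=1
write(70): buf=[_ 50 70 _ _], head=1, tail=3, size=2
write(45): buf=[_ 50 70 45 _], head=1, tail=4, size=3
read(): buf=[_ _ 70 45 _], head=2, tail=4, size=2
write(88): buf=[_ _ 70 45 88], head=2, tail=0, size=3
write(11): buf=[11 _ 70 45 88], head=2, tail=1, size=4

Answer: 11 _ 70 45 88
2
1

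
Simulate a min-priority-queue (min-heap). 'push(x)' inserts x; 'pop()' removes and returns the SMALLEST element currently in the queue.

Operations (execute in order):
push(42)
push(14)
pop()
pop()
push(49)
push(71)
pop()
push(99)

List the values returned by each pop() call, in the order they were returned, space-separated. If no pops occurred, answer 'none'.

Answer: 14 42 49

Derivation:
push(42): heap contents = [42]
push(14): heap contents = [14, 42]
pop() → 14: heap contents = [42]
pop() → 42: heap contents = []
push(49): heap contents = [49]
push(71): heap contents = [49, 71]
pop() → 49: heap contents = [71]
push(99): heap contents = [71, 99]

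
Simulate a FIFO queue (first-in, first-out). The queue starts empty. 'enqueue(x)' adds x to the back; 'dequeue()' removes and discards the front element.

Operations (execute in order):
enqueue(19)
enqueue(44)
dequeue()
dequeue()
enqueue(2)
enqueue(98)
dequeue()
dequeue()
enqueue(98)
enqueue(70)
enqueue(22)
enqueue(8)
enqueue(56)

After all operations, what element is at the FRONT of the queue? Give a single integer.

Answer: 98

Derivation:
enqueue(19): queue = [19]
enqueue(44): queue = [19, 44]
dequeue(): queue = [44]
dequeue(): queue = []
enqueue(2): queue = [2]
enqueue(98): queue = [2, 98]
dequeue(): queue = [98]
dequeue(): queue = []
enqueue(98): queue = [98]
enqueue(70): queue = [98, 70]
enqueue(22): queue = [98, 70, 22]
enqueue(8): queue = [98, 70, 22, 8]
enqueue(56): queue = [98, 70, 22, 8, 56]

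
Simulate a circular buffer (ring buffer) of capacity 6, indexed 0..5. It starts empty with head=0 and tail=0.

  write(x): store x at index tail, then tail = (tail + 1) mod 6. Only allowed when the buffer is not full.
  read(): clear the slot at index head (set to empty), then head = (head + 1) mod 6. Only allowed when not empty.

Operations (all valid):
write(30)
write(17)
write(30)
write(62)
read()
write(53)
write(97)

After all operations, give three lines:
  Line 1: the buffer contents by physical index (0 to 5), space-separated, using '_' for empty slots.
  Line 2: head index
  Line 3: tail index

Answer: _ 17 30 62 53 97
1
0

Derivation:
write(30): buf=[30 _ _ _ _ _], head=0, tail=1, size=1
write(17): buf=[30 17 _ _ _ _], head=0, tail=2, size=2
write(30): buf=[30 17 30 _ _ _], head=0, tail=3, size=3
write(62): buf=[30 17 30 62 _ _], head=0, tail=4, size=4
read(): buf=[_ 17 30 62 _ _], head=1, tail=4, size=3
write(53): buf=[_ 17 30 62 53 _], head=1, tail=5, size=4
write(97): buf=[_ 17 30 62 53 97], head=1, tail=0, size=5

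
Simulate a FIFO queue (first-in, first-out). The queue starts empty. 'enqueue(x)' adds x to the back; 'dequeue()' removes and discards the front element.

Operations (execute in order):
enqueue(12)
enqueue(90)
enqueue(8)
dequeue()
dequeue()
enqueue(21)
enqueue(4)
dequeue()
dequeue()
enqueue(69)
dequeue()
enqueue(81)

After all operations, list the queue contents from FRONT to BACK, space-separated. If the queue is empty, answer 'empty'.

Answer: 69 81

Derivation:
enqueue(12): [12]
enqueue(90): [12, 90]
enqueue(8): [12, 90, 8]
dequeue(): [90, 8]
dequeue(): [8]
enqueue(21): [8, 21]
enqueue(4): [8, 21, 4]
dequeue(): [21, 4]
dequeue(): [4]
enqueue(69): [4, 69]
dequeue(): [69]
enqueue(81): [69, 81]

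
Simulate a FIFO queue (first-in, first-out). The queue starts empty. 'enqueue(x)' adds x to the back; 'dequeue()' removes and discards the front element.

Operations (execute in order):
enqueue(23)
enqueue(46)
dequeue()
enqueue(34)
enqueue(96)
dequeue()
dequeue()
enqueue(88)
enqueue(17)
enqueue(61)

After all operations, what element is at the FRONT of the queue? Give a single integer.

Answer: 96

Derivation:
enqueue(23): queue = [23]
enqueue(46): queue = [23, 46]
dequeue(): queue = [46]
enqueue(34): queue = [46, 34]
enqueue(96): queue = [46, 34, 96]
dequeue(): queue = [34, 96]
dequeue(): queue = [96]
enqueue(88): queue = [96, 88]
enqueue(17): queue = [96, 88, 17]
enqueue(61): queue = [96, 88, 17, 61]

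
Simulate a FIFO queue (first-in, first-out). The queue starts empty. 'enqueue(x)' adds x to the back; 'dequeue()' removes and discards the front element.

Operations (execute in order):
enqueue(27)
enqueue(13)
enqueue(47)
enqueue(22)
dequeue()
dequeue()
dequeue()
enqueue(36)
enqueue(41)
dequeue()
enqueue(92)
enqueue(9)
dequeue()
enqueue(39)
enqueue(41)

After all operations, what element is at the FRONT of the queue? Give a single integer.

enqueue(27): queue = [27]
enqueue(13): queue = [27, 13]
enqueue(47): queue = [27, 13, 47]
enqueue(22): queue = [27, 13, 47, 22]
dequeue(): queue = [13, 47, 22]
dequeue(): queue = [47, 22]
dequeue(): queue = [22]
enqueue(36): queue = [22, 36]
enqueue(41): queue = [22, 36, 41]
dequeue(): queue = [36, 41]
enqueue(92): queue = [36, 41, 92]
enqueue(9): queue = [36, 41, 92, 9]
dequeue(): queue = [41, 92, 9]
enqueue(39): queue = [41, 92, 9, 39]
enqueue(41): queue = [41, 92, 9, 39, 41]

Answer: 41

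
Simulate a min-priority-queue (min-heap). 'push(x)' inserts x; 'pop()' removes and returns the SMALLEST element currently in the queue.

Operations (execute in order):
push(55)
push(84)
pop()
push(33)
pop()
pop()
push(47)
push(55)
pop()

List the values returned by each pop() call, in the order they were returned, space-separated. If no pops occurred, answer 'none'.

push(55): heap contents = [55]
push(84): heap contents = [55, 84]
pop() → 55: heap contents = [84]
push(33): heap contents = [33, 84]
pop() → 33: heap contents = [84]
pop() → 84: heap contents = []
push(47): heap contents = [47]
push(55): heap contents = [47, 55]
pop() → 47: heap contents = [55]

Answer: 55 33 84 47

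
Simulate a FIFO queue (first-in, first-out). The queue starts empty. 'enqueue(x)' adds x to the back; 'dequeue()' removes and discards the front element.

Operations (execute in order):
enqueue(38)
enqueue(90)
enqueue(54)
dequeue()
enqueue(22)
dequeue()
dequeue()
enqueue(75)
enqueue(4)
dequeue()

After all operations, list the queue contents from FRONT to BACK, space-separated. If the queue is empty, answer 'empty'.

Answer: 75 4

Derivation:
enqueue(38): [38]
enqueue(90): [38, 90]
enqueue(54): [38, 90, 54]
dequeue(): [90, 54]
enqueue(22): [90, 54, 22]
dequeue(): [54, 22]
dequeue(): [22]
enqueue(75): [22, 75]
enqueue(4): [22, 75, 4]
dequeue(): [75, 4]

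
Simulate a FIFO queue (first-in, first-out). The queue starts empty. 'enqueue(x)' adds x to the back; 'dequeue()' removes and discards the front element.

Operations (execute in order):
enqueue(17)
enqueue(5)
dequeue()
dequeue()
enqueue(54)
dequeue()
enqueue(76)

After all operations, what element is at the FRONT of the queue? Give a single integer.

enqueue(17): queue = [17]
enqueue(5): queue = [17, 5]
dequeue(): queue = [5]
dequeue(): queue = []
enqueue(54): queue = [54]
dequeue(): queue = []
enqueue(76): queue = [76]

Answer: 76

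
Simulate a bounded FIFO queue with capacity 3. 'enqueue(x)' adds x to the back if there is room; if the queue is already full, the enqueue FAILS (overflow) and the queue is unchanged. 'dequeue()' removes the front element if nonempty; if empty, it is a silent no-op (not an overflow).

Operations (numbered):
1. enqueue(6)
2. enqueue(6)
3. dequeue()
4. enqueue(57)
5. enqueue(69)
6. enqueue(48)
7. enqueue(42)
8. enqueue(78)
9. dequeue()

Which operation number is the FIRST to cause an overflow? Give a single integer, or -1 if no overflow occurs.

Answer: 6

Derivation:
1. enqueue(6): size=1
2. enqueue(6): size=2
3. dequeue(): size=1
4. enqueue(57): size=2
5. enqueue(69): size=3
6. enqueue(48): size=3=cap → OVERFLOW (fail)
7. enqueue(42): size=3=cap → OVERFLOW (fail)
8. enqueue(78): size=3=cap → OVERFLOW (fail)
9. dequeue(): size=2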